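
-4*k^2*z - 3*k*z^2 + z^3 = z*(-4*k + z)*(k + z)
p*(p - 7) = p^2 - 7*p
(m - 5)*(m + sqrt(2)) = m^2 - 5*m + sqrt(2)*m - 5*sqrt(2)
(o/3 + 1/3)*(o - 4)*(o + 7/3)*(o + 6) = o^4/3 + 16*o^3/9 - 5*o^2 - 226*o/9 - 56/3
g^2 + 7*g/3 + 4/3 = (g + 1)*(g + 4/3)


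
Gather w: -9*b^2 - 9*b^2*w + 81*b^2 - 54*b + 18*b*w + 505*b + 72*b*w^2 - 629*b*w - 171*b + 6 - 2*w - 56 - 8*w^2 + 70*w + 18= 72*b^2 + 280*b + w^2*(72*b - 8) + w*(-9*b^2 - 611*b + 68) - 32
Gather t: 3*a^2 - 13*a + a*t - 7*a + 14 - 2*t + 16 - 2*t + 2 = 3*a^2 - 20*a + t*(a - 4) + 32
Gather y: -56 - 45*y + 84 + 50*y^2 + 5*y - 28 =50*y^2 - 40*y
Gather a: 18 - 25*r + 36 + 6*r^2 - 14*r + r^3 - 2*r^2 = r^3 + 4*r^2 - 39*r + 54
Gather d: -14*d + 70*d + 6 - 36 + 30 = 56*d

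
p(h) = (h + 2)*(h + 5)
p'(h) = 2*h + 7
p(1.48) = 22.55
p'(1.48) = 9.96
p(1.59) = 23.66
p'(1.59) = 10.18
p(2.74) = 36.69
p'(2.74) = 12.48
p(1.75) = 25.31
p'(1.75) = 10.50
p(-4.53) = -1.19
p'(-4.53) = -2.06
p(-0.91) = 4.46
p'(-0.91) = 5.18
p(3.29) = 43.85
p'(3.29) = 13.58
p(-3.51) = -2.25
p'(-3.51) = -0.02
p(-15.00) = 130.00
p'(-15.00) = -23.00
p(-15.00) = 130.00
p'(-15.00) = -23.00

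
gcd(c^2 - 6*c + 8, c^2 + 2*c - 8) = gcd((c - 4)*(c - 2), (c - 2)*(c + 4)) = c - 2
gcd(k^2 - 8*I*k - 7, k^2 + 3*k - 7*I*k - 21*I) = k - 7*I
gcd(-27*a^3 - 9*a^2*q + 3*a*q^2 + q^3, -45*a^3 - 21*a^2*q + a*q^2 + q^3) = 9*a^2 + 6*a*q + q^2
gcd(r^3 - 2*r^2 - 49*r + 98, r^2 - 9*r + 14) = r^2 - 9*r + 14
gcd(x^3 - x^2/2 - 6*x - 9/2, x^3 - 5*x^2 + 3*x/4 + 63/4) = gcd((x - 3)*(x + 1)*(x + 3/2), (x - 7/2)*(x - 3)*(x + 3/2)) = x^2 - 3*x/2 - 9/2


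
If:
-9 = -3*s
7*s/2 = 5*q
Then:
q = 21/10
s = 3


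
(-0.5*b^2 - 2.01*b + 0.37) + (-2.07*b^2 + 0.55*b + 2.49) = -2.57*b^2 - 1.46*b + 2.86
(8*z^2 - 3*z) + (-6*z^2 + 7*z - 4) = 2*z^2 + 4*z - 4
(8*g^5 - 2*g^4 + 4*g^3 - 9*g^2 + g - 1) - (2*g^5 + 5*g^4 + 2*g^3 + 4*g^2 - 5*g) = 6*g^5 - 7*g^4 + 2*g^3 - 13*g^2 + 6*g - 1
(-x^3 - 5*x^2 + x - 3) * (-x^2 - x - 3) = x^5 + 6*x^4 + 7*x^3 + 17*x^2 + 9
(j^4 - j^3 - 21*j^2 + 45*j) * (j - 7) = j^5 - 8*j^4 - 14*j^3 + 192*j^2 - 315*j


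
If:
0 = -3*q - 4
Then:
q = -4/3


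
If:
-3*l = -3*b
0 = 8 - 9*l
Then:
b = 8/9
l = 8/9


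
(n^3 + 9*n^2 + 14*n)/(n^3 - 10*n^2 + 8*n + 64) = n*(n + 7)/(n^2 - 12*n + 32)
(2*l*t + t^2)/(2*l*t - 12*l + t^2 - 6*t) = t/(t - 6)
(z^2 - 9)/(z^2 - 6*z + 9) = (z + 3)/(z - 3)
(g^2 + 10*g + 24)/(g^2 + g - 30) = (g + 4)/(g - 5)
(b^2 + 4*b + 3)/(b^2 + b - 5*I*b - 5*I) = (b + 3)/(b - 5*I)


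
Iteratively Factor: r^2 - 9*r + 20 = (r - 4)*(r - 5)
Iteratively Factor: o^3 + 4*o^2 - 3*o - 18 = (o + 3)*(o^2 + o - 6) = (o + 3)^2*(o - 2)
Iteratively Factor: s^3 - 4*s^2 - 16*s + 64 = (s - 4)*(s^2 - 16) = (s - 4)*(s + 4)*(s - 4)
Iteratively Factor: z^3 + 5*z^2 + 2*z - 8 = (z + 2)*(z^2 + 3*z - 4) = (z - 1)*(z + 2)*(z + 4)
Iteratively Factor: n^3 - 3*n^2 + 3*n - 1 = (n - 1)*(n^2 - 2*n + 1) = (n - 1)^2*(n - 1)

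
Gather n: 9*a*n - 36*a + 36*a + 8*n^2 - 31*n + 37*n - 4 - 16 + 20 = 8*n^2 + n*(9*a + 6)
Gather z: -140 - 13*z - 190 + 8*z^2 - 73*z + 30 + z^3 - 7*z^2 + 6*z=z^3 + z^2 - 80*z - 300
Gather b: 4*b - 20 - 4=4*b - 24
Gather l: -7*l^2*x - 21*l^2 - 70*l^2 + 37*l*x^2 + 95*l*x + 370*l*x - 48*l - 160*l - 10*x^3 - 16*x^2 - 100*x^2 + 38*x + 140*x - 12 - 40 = l^2*(-7*x - 91) + l*(37*x^2 + 465*x - 208) - 10*x^3 - 116*x^2 + 178*x - 52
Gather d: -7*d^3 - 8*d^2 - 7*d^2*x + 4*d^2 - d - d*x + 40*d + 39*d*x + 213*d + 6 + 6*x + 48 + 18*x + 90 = -7*d^3 + d^2*(-7*x - 4) + d*(38*x + 252) + 24*x + 144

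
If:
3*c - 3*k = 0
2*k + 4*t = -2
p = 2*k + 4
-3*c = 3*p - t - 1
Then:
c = -23/19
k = -23/19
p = 30/19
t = 2/19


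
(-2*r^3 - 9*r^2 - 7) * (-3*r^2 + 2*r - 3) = 6*r^5 + 23*r^4 - 12*r^3 + 48*r^2 - 14*r + 21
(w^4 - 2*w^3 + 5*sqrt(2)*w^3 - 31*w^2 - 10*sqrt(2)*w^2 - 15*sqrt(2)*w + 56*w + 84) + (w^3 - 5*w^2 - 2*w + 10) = w^4 - w^3 + 5*sqrt(2)*w^3 - 36*w^2 - 10*sqrt(2)*w^2 - 15*sqrt(2)*w + 54*w + 94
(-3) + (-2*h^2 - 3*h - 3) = -2*h^2 - 3*h - 6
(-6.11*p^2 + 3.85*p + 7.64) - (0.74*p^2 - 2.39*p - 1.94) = -6.85*p^2 + 6.24*p + 9.58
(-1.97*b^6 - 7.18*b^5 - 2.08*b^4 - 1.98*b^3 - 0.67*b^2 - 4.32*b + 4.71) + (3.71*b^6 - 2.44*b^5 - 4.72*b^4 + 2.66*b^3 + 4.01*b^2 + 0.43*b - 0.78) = 1.74*b^6 - 9.62*b^5 - 6.8*b^4 + 0.68*b^3 + 3.34*b^2 - 3.89*b + 3.93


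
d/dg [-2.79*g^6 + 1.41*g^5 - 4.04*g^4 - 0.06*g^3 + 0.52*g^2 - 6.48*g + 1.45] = -16.74*g^5 + 7.05*g^4 - 16.16*g^3 - 0.18*g^2 + 1.04*g - 6.48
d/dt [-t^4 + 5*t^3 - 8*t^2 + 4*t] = -4*t^3 + 15*t^2 - 16*t + 4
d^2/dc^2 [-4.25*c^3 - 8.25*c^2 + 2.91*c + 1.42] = -25.5*c - 16.5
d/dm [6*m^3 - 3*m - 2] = 18*m^2 - 3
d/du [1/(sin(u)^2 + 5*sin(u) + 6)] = -(2*sin(u) + 5)*cos(u)/(sin(u)^2 + 5*sin(u) + 6)^2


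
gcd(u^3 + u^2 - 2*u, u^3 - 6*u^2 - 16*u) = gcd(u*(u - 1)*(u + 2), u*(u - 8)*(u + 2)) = u^2 + 2*u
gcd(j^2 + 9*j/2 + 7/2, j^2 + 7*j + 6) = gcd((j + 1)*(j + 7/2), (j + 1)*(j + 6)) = j + 1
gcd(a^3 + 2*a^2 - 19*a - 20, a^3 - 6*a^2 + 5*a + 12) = a^2 - 3*a - 4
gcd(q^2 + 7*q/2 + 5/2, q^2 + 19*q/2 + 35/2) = q + 5/2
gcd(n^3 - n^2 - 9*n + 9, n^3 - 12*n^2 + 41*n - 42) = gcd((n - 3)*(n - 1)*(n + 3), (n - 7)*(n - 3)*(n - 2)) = n - 3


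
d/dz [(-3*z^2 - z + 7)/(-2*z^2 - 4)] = (-z^2 + 26*z + 2)/(2*(z^4 + 4*z^2 + 4))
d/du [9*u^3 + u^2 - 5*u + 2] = 27*u^2 + 2*u - 5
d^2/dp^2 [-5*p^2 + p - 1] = -10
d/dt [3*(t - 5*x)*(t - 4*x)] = 6*t - 27*x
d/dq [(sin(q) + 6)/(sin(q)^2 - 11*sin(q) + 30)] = (-12*sin(q) + cos(q)^2 + 95)*cos(q)/(sin(q)^2 - 11*sin(q) + 30)^2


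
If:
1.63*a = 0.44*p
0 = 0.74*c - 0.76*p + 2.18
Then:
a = 0.269938650306748*p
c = 1.02702702702703*p - 2.94594594594595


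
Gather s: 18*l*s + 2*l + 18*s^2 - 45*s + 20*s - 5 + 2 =2*l + 18*s^2 + s*(18*l - 25) - 3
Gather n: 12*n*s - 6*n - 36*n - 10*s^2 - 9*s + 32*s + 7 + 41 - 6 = n*(12*s - 42) - 10*s^2 + 23*s + 42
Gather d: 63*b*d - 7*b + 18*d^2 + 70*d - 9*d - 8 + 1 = -7*b + 18*d^2 + d*(63*b + 61) - 7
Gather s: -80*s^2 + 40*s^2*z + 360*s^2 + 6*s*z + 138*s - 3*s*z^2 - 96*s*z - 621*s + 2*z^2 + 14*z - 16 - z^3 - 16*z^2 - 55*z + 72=s^2*(40*z + 280) + s*(-3*z^2 - 90*z - 483) - z^3 - 14*z^2 - 41*z + 56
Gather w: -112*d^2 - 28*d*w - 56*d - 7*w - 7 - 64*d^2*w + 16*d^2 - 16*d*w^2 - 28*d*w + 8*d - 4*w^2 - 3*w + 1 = -96*d^2 - 48*d + w^2*(-16*d - 4) + w*(-64*d^2 - 56*d - 10) - 6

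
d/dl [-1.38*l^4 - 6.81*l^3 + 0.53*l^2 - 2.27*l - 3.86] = -5.52*l^3 - 20.43*l^2 + 1.06*l - 2.27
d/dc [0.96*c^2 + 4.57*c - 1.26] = 1.92*c + 4.57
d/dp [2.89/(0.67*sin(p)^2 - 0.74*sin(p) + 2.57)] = (2.1386 - 3.8726*sin(p))*cos(p)/(0.67*sin(p)^2 - 0.74*sin(p) + 2.57)^2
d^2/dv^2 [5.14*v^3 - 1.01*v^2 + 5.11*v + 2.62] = 30.84*v - 2.02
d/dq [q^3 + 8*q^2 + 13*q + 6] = 3*q^2 + 16*q + 13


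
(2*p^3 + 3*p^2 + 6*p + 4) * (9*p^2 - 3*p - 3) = 18*p^5 + 21*p^4 + 39*p^3 + 9*p^2 - 30*p - 12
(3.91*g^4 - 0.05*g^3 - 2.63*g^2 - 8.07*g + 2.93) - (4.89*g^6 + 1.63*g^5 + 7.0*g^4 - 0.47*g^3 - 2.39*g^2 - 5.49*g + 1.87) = -4.89*g^6 - 1.63*g^5 - 3.09*g^4 + 0.42*g^3 - 0.24*g^2 - 2.58*g + 1.06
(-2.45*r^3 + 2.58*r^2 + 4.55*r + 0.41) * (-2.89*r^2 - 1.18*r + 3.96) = 7.0805*r^5 - 4.5652*r^4 - 25.8959*r^3 + 3.6629*r^2 + 17.5342*r + 1.6236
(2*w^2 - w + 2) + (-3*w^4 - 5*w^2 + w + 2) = -3*w^4 - 3*w^2 + 4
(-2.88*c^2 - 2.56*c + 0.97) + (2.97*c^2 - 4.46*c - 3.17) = 0.0900000000000003*c^2 - 7.02*c - 2.2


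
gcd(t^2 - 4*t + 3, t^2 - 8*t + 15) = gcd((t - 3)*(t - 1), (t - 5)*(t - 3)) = t - 3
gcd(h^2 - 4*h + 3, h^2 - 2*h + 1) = h - 1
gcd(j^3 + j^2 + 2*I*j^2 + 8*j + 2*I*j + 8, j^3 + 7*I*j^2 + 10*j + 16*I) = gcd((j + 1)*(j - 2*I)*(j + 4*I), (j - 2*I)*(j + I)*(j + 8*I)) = j - 2*I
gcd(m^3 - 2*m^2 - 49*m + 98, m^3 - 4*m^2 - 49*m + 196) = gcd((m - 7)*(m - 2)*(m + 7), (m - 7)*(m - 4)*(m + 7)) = m^2 - 49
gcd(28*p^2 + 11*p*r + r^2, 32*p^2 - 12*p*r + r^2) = 1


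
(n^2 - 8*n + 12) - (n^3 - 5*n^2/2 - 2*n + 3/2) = -n^3 + 7*n^2/2 - 6*n + 21/2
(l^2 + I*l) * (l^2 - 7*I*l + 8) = l^4 - 6*I*l^3 + 15*l^2 + 8*I*l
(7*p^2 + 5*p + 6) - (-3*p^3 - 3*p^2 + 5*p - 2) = 3*p^3 + 10*p^2 + 8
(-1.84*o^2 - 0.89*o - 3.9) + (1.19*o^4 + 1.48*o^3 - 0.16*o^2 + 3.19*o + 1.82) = 1.19*o^4 + 1.48*o^3 - 2.0*o^2 + 2.3*o - 2.08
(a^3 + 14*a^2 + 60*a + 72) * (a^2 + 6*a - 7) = a^5 + 20*a^4 + 137*a^3 + 334*a^2 + 12*a - 504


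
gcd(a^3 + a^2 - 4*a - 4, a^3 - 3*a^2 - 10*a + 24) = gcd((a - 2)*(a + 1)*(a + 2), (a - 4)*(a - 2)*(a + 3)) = a - 2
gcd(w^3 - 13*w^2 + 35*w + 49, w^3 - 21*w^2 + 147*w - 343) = w^2 - 14*w + 49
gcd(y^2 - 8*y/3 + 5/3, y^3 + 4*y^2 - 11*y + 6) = y - 1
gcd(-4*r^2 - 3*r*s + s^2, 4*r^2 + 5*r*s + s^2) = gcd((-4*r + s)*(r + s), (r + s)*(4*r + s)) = r + s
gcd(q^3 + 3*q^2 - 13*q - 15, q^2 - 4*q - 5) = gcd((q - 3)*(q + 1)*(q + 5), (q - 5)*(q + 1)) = q + 1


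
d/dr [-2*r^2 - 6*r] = -4*r - 6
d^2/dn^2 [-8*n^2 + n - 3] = -16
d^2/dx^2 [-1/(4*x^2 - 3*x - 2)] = 2*(-16*x^2 + 12*x + (8*x - 3)^2 + 8)/(-4*x^2 + 3*x + 2)^3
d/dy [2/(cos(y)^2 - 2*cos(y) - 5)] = 4*(cos(y) - 1)*sin(y)/(sin(y)^2 + 2*cos(y) + 4)^2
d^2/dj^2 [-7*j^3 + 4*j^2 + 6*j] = 8 - 42*j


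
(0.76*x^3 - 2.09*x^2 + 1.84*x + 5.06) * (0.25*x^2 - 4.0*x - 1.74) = 0.19*x^5 - 3.5625*x^4 + 7.4976*x^3 - 2.4584*x^2 - 23.4416*x - 8.8044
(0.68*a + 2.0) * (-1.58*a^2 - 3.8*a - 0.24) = -1.0744*a^3 - 5.744*a^2 - 7.7632*a - 0.48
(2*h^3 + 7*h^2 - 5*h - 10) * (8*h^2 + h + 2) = 16*h^5 + 58*h^4 - 29*h^3 - 71*h^2 - 20*h - 20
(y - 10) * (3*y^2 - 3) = 3*y^3 - 30*y^2 - 3*y + 30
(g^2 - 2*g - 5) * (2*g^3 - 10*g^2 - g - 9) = 2*g^5 - 14*g^4 + 9*g^3 + 43*g^2 + 23*g + 45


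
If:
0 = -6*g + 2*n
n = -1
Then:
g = -1/3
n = -1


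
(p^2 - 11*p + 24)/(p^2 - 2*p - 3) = (p - 8)/(p + 1)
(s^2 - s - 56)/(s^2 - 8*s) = (s + 7)/s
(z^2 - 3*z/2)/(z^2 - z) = (z - 3/2)/(z - 1)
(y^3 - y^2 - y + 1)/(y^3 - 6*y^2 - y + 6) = (y - 1)/(y - 6)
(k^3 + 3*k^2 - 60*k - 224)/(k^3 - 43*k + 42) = (k^2 - 4*k - 32)/(k^2 - 7*k + 6)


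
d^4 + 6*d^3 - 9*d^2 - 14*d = d*(d - 2)*(d + 1)*(d + 7)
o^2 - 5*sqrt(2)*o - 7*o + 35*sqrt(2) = (o - 7)*(o - 5*sqrt(2))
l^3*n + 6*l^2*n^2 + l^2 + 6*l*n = l*(l + 6*n)*(l*n + 1)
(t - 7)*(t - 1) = t^2 - 8*t + 7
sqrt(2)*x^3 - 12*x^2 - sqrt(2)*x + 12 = (x - 1)*(x - 6*sqrt(2))*(sqrt(2)*x + sqrt(2))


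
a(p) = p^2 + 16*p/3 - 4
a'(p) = 2*p + 16/3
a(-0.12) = -4.63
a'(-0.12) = 5.09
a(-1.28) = -9.19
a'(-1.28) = 2.77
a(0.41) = -1.65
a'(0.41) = 6.15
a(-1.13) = -8.75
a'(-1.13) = 3.07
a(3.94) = 32.54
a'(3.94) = 13.21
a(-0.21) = -5.08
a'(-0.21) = 4.91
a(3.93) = 32.40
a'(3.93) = 13.19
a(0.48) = -1.21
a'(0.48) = 6.29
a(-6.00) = 0.00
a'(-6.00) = -6.67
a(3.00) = 21.00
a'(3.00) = 11.33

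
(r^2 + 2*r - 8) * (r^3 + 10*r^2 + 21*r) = r^5 + 12*r^4 + 33*r^3 - 38*r^2 - 168*r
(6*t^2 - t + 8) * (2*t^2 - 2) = 12*t^4 - 2*t^3 + 4*t^2 + 2*t - 16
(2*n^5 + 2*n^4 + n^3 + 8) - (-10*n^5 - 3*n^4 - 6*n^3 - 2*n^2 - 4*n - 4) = 12*n^5 + 5*n^4 + 7*n^3 + 2*n^2 + 4*n + 12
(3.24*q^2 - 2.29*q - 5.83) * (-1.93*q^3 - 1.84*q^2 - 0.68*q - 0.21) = -6.2532*q^5 - 1.5419*q^4 + 13.2623*q^3 + 11.604*q^2 + 4.4453*q + 1.2243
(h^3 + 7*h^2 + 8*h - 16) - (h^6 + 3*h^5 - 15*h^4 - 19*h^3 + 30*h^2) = -h^6 - 3*h^5 + 15*h^4 + 20*h^3 - 23*h^2 + 8*h - 16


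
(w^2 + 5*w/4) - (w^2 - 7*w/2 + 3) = 19*w/4 - 3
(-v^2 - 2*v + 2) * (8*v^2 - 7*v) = -8*v^4 - 9*v^3 + 30*v^2 - 14*v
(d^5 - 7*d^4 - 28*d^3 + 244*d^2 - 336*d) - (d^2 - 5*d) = d^5 - 7*d^4 - 28*d^3 + 243*d^2 - 331*d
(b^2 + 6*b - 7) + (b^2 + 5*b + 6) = 2*b^2 + 11*b - 1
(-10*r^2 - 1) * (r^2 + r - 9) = -10*r^4 - 10*r^3 + 89*r^2 - r + 9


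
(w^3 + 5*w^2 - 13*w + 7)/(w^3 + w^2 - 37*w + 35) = (w - 1)/(w - 5)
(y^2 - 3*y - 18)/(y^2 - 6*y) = (y + 3)/y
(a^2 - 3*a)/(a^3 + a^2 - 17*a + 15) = a/(a^2 + 4*a - 5)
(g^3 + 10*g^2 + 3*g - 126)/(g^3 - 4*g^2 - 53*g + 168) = (g + 6)/(g - 8)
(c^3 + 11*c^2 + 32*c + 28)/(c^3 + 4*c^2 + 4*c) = (c + 7)/c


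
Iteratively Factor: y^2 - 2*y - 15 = (y + 3)*(y - 5)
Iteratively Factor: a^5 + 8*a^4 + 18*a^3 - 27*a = (a)*(a^4 + 8*a^3 + 18*a^2 - 27) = a*(a + 3)*(a^3 + 5*a^2 + 3*a - 9) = a*(a - 1)*(a + 3)*(a^2 + 6*a + 9) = a*(a - 1)*(a + 3)^2*(a + 3)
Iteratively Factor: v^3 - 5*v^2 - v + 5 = (v - 5)*(v^2 - 1) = (v - 5)*(v - 1)*(v + 1)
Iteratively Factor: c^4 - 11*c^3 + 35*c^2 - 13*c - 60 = (c - 5)*(c^3 - 6*c^2 + 5*c + 12) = (c - 5)*(c - 4)*(c^2 - 2*c - 3) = (c - 5)*(c - 4)*(c - 3)*(c + 1)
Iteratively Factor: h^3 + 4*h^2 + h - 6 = (h + 2)*(h^2 + 2*h - 3) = (h - 1)*(h + 2)*(h + 3)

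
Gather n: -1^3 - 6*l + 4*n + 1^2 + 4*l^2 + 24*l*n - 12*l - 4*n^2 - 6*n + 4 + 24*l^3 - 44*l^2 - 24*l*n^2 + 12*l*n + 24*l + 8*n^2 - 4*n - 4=24*l^3 - 40*l^2 + 6*l + n^2*(4 - 24*l) + n*(36*l - 6)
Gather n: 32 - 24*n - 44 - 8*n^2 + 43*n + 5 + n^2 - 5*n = -7*n^2 + 14*n - 7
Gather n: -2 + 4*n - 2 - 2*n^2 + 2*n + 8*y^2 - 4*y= -2*n^2 + 6*n + 8*y^2 - 4*y - 4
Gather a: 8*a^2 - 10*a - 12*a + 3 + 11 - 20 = 8*a^2 - 22*a - 6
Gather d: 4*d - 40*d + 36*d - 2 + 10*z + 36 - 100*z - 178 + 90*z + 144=0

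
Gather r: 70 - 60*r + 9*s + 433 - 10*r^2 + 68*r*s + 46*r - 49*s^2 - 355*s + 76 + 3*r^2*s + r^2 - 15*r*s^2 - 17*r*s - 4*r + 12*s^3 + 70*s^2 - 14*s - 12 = r^2*(3*s - 9) + r*(-15*s^2 + 51*s - 18) + 12*s^3 + 21*s^2 - 360*s + 567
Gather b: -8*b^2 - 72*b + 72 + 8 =-8*b^2 - 72*b + 80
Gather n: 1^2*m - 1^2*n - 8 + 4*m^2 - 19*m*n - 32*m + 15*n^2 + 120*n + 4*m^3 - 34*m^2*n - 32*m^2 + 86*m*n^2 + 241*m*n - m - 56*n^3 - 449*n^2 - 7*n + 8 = 4*m^3 - 28*m^2 - 32*m - 56*n^3 + n^2*(86*m - 434) + n*(-34*m^2 + 222*m + 112)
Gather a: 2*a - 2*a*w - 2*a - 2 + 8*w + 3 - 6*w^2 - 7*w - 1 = -2*a*w - 6*w^2 + w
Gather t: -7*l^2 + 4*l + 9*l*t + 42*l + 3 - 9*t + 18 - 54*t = -7*l^2 + 46*l + t*(9*l - 63) + 21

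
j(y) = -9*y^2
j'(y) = -18*y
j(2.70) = -65.61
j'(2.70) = -48.60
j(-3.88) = -135.49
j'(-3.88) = 69.84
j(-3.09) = -85.93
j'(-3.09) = 55.62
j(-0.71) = -4.54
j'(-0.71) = 12.78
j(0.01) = -0.00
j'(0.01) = -0.18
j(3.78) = -128.60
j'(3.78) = -68.04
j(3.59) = -115.99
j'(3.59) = -64.62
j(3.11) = -87.05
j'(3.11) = -55.98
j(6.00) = -324.00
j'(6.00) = -108.00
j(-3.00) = -81.00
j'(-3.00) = 54.00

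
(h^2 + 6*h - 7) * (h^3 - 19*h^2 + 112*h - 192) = h^5 - 13*h^4 - 9*h^3 + 613*h^2 - 1936*h + 1344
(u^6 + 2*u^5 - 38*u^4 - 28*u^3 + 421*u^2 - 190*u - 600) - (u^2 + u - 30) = u^6 + 2*u^5 - 38*u^4 - 28*u^3 + 420*u^2 - 191*u - 570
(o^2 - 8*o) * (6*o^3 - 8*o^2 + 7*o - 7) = 6*o^5 - 56*o^4 + 71*o^3 - 63*o^2 + 56*o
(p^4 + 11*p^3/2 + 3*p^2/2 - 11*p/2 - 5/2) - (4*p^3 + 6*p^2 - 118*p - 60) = p^4 + 3*p^3/2 - 9*p^2/2 + 225*p/2 + 115/2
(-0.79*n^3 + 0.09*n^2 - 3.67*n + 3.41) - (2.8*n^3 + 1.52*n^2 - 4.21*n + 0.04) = -3.59*n^3 - 1.43*n^2 + 0.54*n + 3.37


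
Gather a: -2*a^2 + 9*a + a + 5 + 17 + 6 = -2*a^2 + 10*a + 28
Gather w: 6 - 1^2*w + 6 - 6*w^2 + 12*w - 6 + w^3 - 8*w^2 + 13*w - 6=w^3 - 14*w^2 + 24*w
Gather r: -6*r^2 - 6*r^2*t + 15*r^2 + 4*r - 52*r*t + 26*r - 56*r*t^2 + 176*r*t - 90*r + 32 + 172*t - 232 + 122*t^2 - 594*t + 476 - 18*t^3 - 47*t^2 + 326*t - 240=r^2*(9 - 6*t) + r*(-56*t^2 + 124*t - 60) - 18*t^3 + 75*t^2 - 96*t + 36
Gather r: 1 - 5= -4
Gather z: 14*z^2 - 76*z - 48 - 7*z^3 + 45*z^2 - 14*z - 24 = -7*z^3 + 59*z^2 - 90*z - 72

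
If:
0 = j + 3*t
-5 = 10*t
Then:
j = 3/2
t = -1/2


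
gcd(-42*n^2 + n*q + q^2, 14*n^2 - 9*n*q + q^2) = 1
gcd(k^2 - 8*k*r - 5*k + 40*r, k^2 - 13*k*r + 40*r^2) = -k + 8*r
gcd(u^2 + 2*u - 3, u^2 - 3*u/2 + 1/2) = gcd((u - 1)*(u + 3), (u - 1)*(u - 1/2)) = u - 1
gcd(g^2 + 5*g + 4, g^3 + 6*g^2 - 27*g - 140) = g + 4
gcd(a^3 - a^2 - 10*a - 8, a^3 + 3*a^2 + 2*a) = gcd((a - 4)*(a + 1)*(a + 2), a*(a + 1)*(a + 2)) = a^2 + 3*a + 2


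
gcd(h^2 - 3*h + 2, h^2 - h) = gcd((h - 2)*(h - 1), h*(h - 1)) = h - 1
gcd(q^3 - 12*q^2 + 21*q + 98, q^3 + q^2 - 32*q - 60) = q + 2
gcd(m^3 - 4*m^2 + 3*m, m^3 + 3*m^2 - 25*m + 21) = m^2 - 4*m + 3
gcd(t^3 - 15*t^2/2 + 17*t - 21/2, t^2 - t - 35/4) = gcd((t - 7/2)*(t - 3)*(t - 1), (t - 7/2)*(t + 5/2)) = t - 7/2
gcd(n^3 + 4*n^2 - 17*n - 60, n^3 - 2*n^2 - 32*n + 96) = n - 4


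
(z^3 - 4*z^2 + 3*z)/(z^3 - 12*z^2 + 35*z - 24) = z/(z - 8)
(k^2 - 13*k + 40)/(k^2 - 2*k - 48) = (k - 5)/(k + 6)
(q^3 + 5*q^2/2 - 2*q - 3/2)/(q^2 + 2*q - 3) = q + 1/2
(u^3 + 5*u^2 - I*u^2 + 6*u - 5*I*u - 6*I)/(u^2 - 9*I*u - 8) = (u^2 + 5*u + 6)/(u - 8*I)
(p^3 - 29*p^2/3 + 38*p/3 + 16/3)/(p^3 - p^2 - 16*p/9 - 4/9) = 3*(p - 8)/(3*p + 2)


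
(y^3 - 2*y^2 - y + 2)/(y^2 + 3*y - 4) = (y^2 - y - 2)/(y + 4)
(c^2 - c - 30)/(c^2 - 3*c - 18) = (c + 5)/(c + 3)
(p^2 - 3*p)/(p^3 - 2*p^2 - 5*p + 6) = p/(p^2 + p - 2)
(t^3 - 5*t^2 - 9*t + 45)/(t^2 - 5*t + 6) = (t^2 - 2*t - 15)/(t - 2)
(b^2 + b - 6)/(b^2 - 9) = (b - 2)/(b - 3)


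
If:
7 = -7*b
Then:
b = -1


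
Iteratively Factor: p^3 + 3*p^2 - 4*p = (p + 4)*(p^2 - p) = p*(p + 4)*(p - 1)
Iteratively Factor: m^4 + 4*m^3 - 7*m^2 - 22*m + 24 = (m - 1)*(m^3 + 5*m^2 - 2*m - 24) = (m - 1)*(m + 4)*(m^2 + m - 6) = (m - 2)*(m - 1)*(m + 4)*(m + 3)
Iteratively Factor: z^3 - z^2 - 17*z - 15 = (z - 5)*(z^2 + 4*z + 3) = (z - 5)*(z + 3)*(z + 1)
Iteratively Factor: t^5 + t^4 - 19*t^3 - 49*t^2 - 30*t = (t)*(t^4 + t^3 - 19*t^2 - 49*t - 30) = t*(t + 2)*(t^3 - t^2 - 17*t - 15) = t*(t + 1)*(t + 2)*(t^2 - 2*t - 15) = t*(t - 5)*(t + 1)*(t + 2)*(t + 3)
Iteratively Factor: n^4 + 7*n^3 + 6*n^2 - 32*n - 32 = (n + 4)*(n^3 + 3*n^2 - 6*n - 8) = (n + 4)^2*(n^2 - n - 2) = (n + 1)*(n + 4)^2*(n - 2)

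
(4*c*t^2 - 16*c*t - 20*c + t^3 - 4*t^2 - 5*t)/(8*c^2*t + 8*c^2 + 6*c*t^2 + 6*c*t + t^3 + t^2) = (t - 5)/(2*c + t)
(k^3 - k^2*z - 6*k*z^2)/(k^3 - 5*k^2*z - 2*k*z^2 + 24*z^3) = k/(k - 4*z)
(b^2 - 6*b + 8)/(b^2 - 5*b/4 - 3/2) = 4*(b - 4)/(4*b + 3)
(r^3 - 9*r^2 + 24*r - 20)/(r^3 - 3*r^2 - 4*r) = (-r^3 + 9*r^2 - 24*r + 20)/(r*(-r^2 + 3*r + 4))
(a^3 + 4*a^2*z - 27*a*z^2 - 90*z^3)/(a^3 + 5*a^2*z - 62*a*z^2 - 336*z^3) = (-a^2 + 2*a*z + 15*z^2)/(-a^2 + a*z + 56*z^2)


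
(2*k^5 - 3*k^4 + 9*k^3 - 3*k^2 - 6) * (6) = 12*k^5 - 18*k^4 + 54*k^3 - 18*k^2 - 36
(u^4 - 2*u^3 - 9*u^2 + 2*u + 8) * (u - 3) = u^5 - 5*u^4 - 3*u^3 + 29*u^2 + 2*u - 24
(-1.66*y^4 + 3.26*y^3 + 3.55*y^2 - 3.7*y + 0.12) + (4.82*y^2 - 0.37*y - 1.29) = -1.66*y^4 + 3.26*y^3 + 8.37*y^2 - 4.07*y - 1.17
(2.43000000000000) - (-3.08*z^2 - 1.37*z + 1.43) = 3.08*z^2 + 1.37*z + 1.0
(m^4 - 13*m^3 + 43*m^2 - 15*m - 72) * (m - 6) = m^5 - 19*m^4 + 121*m^3 - 273*m^2 + 18*m + 432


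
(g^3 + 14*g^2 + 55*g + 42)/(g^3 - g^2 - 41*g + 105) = (g^2 + 7*g + 6)/(g^2 - 8*g + 15)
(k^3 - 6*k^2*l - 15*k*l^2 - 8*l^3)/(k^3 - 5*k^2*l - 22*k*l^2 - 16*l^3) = (k + l)/(k + 2*l)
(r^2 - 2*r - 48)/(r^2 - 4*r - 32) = (r + 6)/(r + 4)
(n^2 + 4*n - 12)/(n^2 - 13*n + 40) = (n^2 + 4*n - 12)/(n^2 - 13*n + 40)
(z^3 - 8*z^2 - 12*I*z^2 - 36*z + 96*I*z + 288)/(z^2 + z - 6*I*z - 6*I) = (z^2 + z*(-8 - 6*I) + 48*I)/(z + 1)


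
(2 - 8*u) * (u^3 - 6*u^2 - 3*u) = -8*u^4 + 50*u^3 + 12*u^2 - 6*u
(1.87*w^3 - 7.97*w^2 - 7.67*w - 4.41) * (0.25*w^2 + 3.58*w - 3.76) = 0.4675*w^5 + 4.7021*w^4 - 37.4813*w^3 + 1.4061*w^2 + 13.0514*w + 16.5816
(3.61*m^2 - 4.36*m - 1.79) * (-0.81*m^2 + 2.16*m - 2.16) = -2.9241*m^4 + 11.3292*m^3 - 15.7653*m^2 + 5.5512*m + 3.8664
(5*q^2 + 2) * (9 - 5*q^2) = -25*q^4 + 35*q^2 + 18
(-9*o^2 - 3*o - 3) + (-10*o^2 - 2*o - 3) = -19*o^2 - 5*o - 6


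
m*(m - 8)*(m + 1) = m^3 - 7*m^2 - 8*m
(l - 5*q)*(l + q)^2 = l^3 - 3*l^2*q - 9*l*q^2 - 5*q^3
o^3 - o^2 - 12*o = o*(o - 4)*(o + 3)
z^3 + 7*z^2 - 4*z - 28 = (z - 2)*(z + 2)*(z + 7)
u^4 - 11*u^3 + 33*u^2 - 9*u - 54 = (u - 6)*(u - 3)^2*(u + 1)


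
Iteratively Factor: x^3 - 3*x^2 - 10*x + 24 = (x - 2)*(x^2 - x - 12) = (x - 2)*(x + 3)*(x - 4)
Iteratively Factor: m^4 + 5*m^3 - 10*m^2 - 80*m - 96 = (m + 4)*(m^3 + m^2 - 14*m - 24) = (m - 4)*(m + 4)*(m^2 + 5*m + 6) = (m - 4)*(m + 2)*(m + 4)*(m + 3)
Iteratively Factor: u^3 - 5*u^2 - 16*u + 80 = (u - 4)*(u^2 - u - 20) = (u - 5)*(u - 4)*(u + 4)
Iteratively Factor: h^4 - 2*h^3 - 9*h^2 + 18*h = (h - 3)*(h^3 + h^2 - 6*h) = (h - 3)*(h + 3)*(h^2 - 2*h) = (h - 3)*(h - 2)*(h + 3)*(h)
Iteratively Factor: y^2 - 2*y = (y)*(y - 2)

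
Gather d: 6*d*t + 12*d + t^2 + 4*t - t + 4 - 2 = d*(6*t + 12) + t^2 + 3*t + 2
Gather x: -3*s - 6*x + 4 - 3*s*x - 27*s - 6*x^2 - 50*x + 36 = -30*s - 6*x^2 + x*(-3*s - 56) + 40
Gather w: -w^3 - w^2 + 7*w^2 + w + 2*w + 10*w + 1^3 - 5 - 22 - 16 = -w^3 + 6*w^2 + 13*w - 42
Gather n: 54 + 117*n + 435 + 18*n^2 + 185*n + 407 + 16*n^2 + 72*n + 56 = 34*n^2 + 374*n + 952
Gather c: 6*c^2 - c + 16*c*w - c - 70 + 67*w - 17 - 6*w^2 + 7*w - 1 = 6*c^2 + c*(16*w - 2) - 6*w^2 + 74*w - 88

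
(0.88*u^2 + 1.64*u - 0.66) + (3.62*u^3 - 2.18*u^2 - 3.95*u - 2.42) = 3.62*u^3 - 1.3*u^2 - 2.31*u - 3.08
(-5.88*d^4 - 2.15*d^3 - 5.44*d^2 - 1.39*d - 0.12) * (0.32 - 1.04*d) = 6.1152*d^5 + 0.3544*d^4 + 4.9696*d^3 - 0.2952*d^2 - 0.32*d - 0.0384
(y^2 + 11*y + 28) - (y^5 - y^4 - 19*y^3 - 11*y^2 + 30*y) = -y^5 + y^4 + 19*y^3 + 12*y^2 - 19*y + 28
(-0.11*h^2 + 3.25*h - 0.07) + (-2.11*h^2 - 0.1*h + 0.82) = -2.22*h^2 + 3.15*h + 0.75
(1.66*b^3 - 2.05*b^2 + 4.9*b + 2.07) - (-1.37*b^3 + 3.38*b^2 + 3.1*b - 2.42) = 3.03*b^3 - 5.43*b^2 + 1.8*b + 4.49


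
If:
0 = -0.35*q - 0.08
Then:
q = -0.23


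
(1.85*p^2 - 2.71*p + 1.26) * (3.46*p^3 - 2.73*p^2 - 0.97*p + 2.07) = 6.401*p^5 - 14.4271*p^4 + 9.9634*p^3 + 3.0184*p^2 - 6.8319*p + 2.6082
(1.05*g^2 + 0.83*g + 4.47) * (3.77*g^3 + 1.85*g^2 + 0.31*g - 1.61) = 3.9585*g^5 + 5.0716*g^4 + 18.7129*g^3 + 6.8363*g^2 + 0.0493999999999999*g - 7.1967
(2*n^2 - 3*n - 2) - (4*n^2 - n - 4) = -2*n^2 - 2*n + 2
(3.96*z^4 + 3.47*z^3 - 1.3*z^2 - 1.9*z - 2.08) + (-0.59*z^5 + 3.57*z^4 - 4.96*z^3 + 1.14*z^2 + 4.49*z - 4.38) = -0.59*z^5 + 7.53*z^4 - 1.49*z^3 - 0.16*z^2 + 2.59*z - 6.46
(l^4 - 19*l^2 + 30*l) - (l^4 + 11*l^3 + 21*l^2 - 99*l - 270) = -11*l^3 - 40*l^2 + 129*l + 270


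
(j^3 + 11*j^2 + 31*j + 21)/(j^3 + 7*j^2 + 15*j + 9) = (j + 7)/(j + 3)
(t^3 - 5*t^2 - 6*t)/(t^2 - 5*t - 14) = t*(-t^2 + 5*t + 6)/(-t^2 + 5*t + 14)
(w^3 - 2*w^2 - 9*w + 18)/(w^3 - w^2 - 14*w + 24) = (w + 3)/(w + 4)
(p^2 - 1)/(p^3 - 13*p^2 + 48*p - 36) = (p + 1)/(p^2 - 12*p + 36)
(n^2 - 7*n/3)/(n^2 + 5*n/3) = (3*n - 7)/(3*n + 5)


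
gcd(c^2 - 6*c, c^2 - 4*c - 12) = c - 6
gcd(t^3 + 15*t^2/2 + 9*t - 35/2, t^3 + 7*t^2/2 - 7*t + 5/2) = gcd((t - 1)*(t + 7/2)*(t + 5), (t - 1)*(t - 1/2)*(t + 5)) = t^2 + 4*t - 5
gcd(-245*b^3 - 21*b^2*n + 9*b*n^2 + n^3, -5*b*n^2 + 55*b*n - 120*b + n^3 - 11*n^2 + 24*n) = 5*b - n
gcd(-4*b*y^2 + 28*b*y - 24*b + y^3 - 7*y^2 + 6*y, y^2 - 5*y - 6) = y - 6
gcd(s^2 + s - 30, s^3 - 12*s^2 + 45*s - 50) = s - 5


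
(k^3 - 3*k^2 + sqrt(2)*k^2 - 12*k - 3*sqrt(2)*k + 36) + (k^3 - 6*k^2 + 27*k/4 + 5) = 2*k^3 - 9*k^2 + sqrt(2)*k^2 - 21*k/4 - 3*sqrt(2)*k + 41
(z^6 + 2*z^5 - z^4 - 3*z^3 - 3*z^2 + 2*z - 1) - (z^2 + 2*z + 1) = z^6 + 2*z^5 - z^4 - 3*z^3 - 4*z^2 - 2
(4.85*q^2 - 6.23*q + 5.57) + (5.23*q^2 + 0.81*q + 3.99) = 10.08*q^2 - 5.42*q + 9.56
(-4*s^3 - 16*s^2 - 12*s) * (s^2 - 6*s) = -4*s^5 + 8*s^4 + 84*s^3 + 72*s^2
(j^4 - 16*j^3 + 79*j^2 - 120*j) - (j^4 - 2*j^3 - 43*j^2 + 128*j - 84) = -14*j^3 + 122*j^2 - 248*j + 84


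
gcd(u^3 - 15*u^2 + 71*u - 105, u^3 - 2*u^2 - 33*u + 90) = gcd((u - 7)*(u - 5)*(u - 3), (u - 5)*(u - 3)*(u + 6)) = u^2 - 8*u + 15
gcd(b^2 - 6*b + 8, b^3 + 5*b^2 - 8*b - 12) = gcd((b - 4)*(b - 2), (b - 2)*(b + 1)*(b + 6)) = b - 2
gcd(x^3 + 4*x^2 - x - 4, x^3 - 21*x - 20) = x^2 + 5*x + 4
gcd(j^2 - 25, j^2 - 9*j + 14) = 1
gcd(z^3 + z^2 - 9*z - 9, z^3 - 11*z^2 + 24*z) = z - 3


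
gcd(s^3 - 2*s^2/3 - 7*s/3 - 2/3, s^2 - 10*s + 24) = 1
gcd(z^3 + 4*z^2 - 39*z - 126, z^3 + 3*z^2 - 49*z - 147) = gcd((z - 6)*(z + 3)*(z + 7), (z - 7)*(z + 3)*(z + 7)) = z^2 + 10*z + 21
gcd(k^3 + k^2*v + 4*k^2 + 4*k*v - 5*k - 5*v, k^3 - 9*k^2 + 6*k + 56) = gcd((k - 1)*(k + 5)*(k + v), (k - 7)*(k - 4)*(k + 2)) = 1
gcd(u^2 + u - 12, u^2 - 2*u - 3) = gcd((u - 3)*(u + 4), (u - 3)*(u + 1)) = u - 3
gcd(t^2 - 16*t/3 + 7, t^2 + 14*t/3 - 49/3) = t - 7/3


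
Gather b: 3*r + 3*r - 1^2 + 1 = 6*r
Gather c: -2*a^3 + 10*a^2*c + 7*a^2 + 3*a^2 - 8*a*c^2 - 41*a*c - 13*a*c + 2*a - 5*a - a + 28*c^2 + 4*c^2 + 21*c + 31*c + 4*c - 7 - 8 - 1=-2*a^3 + 10*a^2 - 4*a + c^2*(32 - 8*a) + c*(10*a^2 - 54*a + 56) - 16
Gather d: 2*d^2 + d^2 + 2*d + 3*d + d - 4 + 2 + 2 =3*d^2 + 6*d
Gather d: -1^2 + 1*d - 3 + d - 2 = 2*d - 6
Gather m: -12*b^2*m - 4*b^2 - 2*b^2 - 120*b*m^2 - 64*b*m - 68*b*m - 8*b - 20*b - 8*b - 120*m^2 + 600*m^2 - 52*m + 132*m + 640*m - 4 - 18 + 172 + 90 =-6*b^2 - 36*b + m^2*(480 - 120*b) + m*(-12*b^2 - 132*b + 720) + 240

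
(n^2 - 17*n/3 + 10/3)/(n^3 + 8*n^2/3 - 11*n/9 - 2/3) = 3*(n - 5)/(3*n^2 + 10*n + 3)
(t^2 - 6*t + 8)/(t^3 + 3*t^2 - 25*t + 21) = (t^2 - 6*t + 8)/(t^3 + 3*t^2 - 25*t + 21)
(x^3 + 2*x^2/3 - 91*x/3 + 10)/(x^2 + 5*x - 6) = (3*x^2 - 16*x + 5)/(3*(x - 1))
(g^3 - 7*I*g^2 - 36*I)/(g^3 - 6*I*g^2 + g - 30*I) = (g - 6*I)/(g - 5*I)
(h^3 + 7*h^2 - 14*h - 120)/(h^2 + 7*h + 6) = (h^2 + h - 20)/(h + 1)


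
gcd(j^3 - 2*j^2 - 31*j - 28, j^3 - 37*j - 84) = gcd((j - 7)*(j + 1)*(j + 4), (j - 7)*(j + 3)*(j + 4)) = j^2 - 3*j - 28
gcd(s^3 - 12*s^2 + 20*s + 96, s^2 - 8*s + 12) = s - 6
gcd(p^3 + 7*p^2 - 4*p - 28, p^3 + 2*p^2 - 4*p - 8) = p^2 - 4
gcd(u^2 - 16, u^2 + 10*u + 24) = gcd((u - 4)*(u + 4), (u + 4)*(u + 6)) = u + 4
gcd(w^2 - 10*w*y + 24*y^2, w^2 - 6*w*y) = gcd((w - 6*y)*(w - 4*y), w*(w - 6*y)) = -w + 6*y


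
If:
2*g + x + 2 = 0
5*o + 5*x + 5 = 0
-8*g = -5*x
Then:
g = -5/9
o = -1/9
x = -8/9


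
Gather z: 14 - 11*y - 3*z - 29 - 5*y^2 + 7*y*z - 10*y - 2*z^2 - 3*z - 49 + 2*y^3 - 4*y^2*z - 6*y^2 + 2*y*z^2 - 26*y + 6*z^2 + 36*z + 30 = 2*y^3 - 11*y^2 - 47*y + z^2*(2*y + 4) + z*(-4*y^2 + 7*y + 30) - 34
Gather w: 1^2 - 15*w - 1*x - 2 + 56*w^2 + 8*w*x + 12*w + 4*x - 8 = 56*w^2 + w*(8*x - 3) + 3*x - 9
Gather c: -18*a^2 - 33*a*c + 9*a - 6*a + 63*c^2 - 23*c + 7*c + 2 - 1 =-18*a^2 + 3*a + 63*c^2 + c*(-33*a - 16) + 1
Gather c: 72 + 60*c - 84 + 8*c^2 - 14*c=8*c^2 + 46*c - 12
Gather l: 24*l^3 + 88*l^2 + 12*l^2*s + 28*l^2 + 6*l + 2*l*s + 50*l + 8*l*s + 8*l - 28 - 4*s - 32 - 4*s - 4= 24*l^3 + l^2*(12*s + 116) + l*(10*s + 64) - 8*s - 64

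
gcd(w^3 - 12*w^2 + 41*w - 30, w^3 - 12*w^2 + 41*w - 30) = w^3 - 12*w^2 + 41*w - 30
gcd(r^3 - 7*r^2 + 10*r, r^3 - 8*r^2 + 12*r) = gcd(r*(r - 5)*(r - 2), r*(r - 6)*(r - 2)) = r^2 - 2*r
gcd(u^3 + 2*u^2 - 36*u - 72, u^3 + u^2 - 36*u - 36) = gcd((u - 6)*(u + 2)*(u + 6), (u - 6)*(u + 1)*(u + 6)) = u^2 - 36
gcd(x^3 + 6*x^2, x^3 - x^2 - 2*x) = x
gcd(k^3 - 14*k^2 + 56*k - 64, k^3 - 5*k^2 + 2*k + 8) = k^2 - 6*k + 8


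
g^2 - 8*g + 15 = (g - 5)*(g - 3)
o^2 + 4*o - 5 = (o - 1)*(o + 5)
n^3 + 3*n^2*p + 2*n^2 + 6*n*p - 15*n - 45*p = (n - 3)*(n + 5)*(n + 3*p)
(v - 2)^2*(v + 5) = v^3 + v^2 - 16*v + 20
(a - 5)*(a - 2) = a^2 - 7*a + 10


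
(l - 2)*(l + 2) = l^2 - 4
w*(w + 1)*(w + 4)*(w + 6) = w^4 + 11*w^3 + 34*w^2 + 24*w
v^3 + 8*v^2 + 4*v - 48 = (v - 2)*(v + 4)*(v + 6)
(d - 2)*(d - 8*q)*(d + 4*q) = d^3 - 4*d^2*q - 2*d^2 - 32*d*q^2 + 8*d*q + 64*q^2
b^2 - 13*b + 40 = (b - 8)*(b - 5)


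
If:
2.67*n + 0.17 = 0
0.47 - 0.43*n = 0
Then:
No Solution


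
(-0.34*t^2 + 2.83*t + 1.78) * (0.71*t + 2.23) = -0.2414*t^3 + 1.2511*t^2 + 7.5747*t + 3.9694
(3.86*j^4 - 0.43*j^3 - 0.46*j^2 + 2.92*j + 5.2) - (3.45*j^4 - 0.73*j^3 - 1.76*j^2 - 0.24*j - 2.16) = 0.41*j^4 + 0.3*j^3 + 1.3*j^2 + 3.16*j + 7.36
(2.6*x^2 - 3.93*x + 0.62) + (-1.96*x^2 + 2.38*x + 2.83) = 0.64*x^2 - 1.55*x + 3.45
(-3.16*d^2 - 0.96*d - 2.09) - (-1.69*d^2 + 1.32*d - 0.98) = -1.47*d^2 - 2.28*d - 1.11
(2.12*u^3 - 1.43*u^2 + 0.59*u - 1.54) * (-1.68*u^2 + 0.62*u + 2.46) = -3.5616*u^5 + 3.7168*u^4 + 3.3374*u^3 - 0.5648*u^2 + 0.4966*u - 3.7884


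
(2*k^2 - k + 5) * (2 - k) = -2*k^3 + 5*k^2 - 7*k + 10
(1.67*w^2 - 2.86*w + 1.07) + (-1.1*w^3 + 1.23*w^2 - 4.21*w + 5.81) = -1.1*w^3 + 2.9*w^2 - 7.07*w + 6.88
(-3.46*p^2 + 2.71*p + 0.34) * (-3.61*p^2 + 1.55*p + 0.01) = 12.4906*p^4 - 15.1461*p^3 + 2.9385*p^2 + 0.5541*p + 0.0034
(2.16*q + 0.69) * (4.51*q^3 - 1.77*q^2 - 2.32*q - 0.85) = 9.7416*q^4 - 0.711300000000001*q^3 - 6.2325*q^2 - 3.4368*q - 0.5865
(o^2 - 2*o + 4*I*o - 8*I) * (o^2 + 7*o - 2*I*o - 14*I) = o^4 + 5*o^3 + 2*I*o^3 - 6*o^2 + 10*I*o^2 + 40*o - 28*I*o - 112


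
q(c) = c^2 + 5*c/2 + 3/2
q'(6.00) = 14.50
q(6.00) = 52.50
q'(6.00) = 14.50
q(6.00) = 52.50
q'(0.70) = 3.90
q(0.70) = 3.74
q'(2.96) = 8.42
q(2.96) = 17.66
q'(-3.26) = -4.02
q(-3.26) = 3.98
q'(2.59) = 7.68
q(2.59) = 14.68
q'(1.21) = 4.92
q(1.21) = 5.99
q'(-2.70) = -2.90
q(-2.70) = 2.04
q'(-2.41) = -2.32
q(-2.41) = 1.28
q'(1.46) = 5.42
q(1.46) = 7.28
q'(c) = 2*c + 5/2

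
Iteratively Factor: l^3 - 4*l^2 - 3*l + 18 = (l + 2)*(l^2 - 6*l + 9) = (l - 3)*(l + 2)*(l - 3)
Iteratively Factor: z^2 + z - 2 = (z - 1)*(z + 2)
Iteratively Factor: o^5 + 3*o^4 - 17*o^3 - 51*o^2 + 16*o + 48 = (o - 4)*(o^4 + 7*o^3 + 11*o^2 - 7*o - 12) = (o - 4)*(o + 1)*(o^3 + 6*o^2 + 5*o - 12) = (o - 4)*(o - 1)*(o + 1)*(o^2 + 7*o + 12) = (o - 4)*(o - 1)*(o + 1)*(o + 4)*(o + 3)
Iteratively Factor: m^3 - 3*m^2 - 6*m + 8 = (m - 4)*(m^2 + m - 2) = (m - 4)*(m - 1)*(m + 2)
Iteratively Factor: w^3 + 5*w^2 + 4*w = (w)*(w^2 + 5*w + 4) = w*(w + 4)*(w + 1)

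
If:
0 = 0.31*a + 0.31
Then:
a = -1.00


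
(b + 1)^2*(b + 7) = b^3 + 9*b^2 + 15*b + 7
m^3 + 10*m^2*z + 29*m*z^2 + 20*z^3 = (m + z)*(m + 4*z)*(m + 5*z)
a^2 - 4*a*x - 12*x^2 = (a - 6*x)*(a + 2*x)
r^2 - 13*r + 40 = (r - 8)*(r - 5)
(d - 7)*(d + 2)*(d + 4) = d^3 - d^2 - 34*d - 56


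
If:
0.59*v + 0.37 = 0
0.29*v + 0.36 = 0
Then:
No Solution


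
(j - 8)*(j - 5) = j^2 - 13*j + 40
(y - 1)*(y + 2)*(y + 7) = y^3 + 8*y^2 + 5*y - 14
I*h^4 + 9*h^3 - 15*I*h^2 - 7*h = h*(h - 7*I)*(h - I)*(I*h + 1)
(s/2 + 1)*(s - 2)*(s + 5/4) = s^3/2 + 5*s^2/8 - 2*s - 5/2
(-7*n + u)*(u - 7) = -7*n*u + 49*n + u^2 - 7*u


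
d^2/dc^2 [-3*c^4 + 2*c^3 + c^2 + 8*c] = -36*c^2 + 12*c + 2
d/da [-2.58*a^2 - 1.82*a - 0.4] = -5.16*a - 1.82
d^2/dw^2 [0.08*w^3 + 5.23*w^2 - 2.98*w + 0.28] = 0.48*w + 10.46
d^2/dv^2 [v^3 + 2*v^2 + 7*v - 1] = 6*v + 4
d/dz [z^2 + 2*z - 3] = 2*z + 2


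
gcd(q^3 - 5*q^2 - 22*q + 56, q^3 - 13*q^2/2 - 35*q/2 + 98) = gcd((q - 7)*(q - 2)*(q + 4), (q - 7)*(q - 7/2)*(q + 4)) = q^2 - 3*q - 28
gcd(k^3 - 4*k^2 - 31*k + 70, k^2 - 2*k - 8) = 1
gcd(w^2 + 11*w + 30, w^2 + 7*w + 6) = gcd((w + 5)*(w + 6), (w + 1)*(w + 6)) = w + 6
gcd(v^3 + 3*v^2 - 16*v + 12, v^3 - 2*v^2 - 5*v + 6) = v - 1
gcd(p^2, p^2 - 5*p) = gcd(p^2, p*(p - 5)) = p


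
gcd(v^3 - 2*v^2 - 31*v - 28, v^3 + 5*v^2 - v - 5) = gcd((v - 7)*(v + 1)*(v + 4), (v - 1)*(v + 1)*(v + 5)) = v + 1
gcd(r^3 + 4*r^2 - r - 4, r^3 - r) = r^2 - 1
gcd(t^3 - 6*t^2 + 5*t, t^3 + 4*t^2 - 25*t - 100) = t - 5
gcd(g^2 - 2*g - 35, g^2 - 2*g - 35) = g^2 - 2*g - 35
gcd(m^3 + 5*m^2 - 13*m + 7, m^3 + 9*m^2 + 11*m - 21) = m^2 + 6*m - 7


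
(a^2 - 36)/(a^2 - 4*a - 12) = (a + 6)/(a + 2)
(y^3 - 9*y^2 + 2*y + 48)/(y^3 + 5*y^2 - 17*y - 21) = (y^2 - 6*y - 16)/(y^2 + 8*y + 7)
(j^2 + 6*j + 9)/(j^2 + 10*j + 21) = (j + 3)/(j + 7)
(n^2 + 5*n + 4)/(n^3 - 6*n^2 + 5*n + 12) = (n + 4)/(n^2 - 7*n + 12)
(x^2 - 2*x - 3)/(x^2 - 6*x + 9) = (x + 1)/(x - 3)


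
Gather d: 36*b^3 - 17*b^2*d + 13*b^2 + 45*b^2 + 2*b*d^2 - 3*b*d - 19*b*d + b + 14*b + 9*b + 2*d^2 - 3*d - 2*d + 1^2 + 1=36*b^3 + 58*b^2 + 24*b + d^2*(2*b + 2) + d*(-17*b^2 - 22*b - 5) + 2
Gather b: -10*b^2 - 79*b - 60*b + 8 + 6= -10*b^2 - 139*b + 14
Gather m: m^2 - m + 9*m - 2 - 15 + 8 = m^2 + 8*m - 9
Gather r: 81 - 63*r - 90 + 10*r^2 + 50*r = 10*r^2 - 13*r - 9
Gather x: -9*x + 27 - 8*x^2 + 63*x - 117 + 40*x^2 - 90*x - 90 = 32*x^2 - 36*x - 180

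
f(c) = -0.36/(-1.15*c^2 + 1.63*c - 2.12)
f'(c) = -0.36*(2.3*c - 1.63)/(-1.15*c^2 + 1.63*c - 2.12)^2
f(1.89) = 0.11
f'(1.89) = -0.10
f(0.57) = 0.23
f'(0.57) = 0.05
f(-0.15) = 0.15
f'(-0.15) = 0.12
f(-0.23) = 0.14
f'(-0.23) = 0.12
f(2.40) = 0.07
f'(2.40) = -0.06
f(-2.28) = 0.03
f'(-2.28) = 0.02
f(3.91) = 0.03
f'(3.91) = -0.01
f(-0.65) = 0.10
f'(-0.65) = 0.08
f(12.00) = 0.00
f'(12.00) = -0.00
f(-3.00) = 0.02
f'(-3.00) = 0.01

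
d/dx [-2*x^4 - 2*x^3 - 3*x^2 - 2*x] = -8*x^3 - 6*x^2 - 6*x - 2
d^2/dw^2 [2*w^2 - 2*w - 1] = 4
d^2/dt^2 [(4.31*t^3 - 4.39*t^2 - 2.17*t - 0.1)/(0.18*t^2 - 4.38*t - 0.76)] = (7.105427357601e-15*t^4 + 159.485976*t^3 + 82.460016*t^2 + 13.62864*t + 5.511424)/(0.005832*t^6 - 0.425736*t^5 + 10.285704*t^4 - 80.432568*t^3 - 43.428528*t^2 - 7.589664*t - 0.438976)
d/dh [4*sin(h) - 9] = 4*cos(h)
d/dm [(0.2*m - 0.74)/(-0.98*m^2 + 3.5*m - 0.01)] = (0.196*m^2 - 1.4504*m + 2.588)/(0.9604*m^4 - 6.86*m^3 + 12.2696*m^2 - 0.07*m + 0.0001)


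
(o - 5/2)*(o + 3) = o^2 + o/2 - 15/2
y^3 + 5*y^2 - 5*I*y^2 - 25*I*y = y*(y + 5)*(y - 5*I)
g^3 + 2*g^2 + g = g*(g + 1)^2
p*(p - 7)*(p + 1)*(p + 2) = p^4 - 4*p^3 - 19*p^2 - 14*p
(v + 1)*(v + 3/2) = v^2 + 5*v/2 + 3/2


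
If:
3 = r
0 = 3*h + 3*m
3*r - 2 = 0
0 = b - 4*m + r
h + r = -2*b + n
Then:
No Solution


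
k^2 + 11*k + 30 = (k + 5)*(k + 6)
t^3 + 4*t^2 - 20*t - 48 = (t - 4)*(t + 2)*(t + 6)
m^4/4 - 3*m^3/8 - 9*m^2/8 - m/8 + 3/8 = (m/2 + 1/2)^2*(m - 3)*(m - 1/2)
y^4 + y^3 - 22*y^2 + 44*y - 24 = (y - 2)^2*(y - 1)*(y + 6)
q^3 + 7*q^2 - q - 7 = (q - 1)*(q + 1)*(q + 7)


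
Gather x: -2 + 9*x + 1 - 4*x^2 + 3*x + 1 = -4*x^2 + 12*x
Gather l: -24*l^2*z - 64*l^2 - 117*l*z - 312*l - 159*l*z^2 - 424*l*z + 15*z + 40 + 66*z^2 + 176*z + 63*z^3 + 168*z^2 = l^2*(-24*z - 64) + l*(-159*z^2 - 541*z - 312) + 63*z^3 + 234*z^2 + 191*z + 40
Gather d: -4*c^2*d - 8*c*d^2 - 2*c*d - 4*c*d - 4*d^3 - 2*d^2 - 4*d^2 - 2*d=-4*d^3 + d^2*(-8*c - 6) + d*(-4*c^2 - 6*c - 2)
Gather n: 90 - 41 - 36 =13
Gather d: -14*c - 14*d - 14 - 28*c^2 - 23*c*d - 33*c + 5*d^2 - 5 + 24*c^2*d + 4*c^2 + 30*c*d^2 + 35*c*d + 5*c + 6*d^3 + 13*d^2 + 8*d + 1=-24*c^2 - 42*c + 6*d^3 + d^2*(30*c + 18) + d*(24*c^2 + 12*c - 6) - 18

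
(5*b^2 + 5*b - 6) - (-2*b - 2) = 5*b^2 + 7*b - 4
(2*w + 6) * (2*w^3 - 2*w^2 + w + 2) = 4*w^4 + 8*w^3 - 10*w^2 + 10*w + 12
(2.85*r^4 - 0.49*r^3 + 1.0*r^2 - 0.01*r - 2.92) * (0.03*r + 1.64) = 0.0855*r^5 + 4.6593*r^4 - 0.7736*r^3 + 1.6397*r^2 - 0.104*r - 4.7888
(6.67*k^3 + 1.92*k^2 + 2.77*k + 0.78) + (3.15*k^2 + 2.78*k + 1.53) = 6.67*k^3 + 5.07*k^2 + 5.55*k + 2.31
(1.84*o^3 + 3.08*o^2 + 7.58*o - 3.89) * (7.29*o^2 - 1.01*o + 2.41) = 13.4136*o^5 + 20.5948*o^4 + 56.5818*o^3 - 28.5911*o^2 + 22.1967*o - 9.3749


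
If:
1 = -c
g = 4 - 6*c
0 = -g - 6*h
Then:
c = -1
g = 10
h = -5/3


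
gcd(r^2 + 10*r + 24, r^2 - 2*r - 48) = r + 6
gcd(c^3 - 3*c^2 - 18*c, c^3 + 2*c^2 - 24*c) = c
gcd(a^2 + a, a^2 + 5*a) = a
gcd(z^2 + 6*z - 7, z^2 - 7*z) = 1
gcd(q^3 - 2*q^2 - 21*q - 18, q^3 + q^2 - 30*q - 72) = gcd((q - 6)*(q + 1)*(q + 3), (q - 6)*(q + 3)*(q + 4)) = q^2 - 3*q - 18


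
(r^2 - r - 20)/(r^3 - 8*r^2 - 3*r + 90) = (r + 4)/(r^2 - 3*r - 18)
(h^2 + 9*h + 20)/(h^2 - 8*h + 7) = (h^2 + 9*h + 20)/(h^2 - 8*h + 7)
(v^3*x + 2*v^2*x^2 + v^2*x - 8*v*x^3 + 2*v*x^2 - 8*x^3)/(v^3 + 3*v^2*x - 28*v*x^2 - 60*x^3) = x*(v^3 + 2*v^2*x + v^2 - 8*v*x^2 + 2*v*x - 8*x^2)/(v^3 + 3*v^2*x - 28*v*x^2 - 60*x^3)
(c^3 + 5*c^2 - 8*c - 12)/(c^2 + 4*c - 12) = c + 1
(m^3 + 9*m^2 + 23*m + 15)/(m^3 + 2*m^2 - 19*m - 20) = (m + 3)/(m - 4)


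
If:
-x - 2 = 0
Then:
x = -2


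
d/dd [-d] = -1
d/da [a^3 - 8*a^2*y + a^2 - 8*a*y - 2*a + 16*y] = 3*a^2 - 16*a*y + 2*a - 8*y - 2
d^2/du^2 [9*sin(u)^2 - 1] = 18*cos(2*u)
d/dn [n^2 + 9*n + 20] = 2*n + 9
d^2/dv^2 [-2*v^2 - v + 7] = -4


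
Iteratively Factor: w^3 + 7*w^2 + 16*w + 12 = (w + 3)*(w^2 + 4*w + 4) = (w + 2)*(w + 3)*(w + 2)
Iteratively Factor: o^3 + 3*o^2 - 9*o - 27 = (o + 3)*(o^2 - 9) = (o - 3)*(o + 3)*(o + 3)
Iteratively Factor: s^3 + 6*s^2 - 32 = (s - 2)*(s^2 + 8*s + 16) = (s - 2)*(s + 4)*(s + 4)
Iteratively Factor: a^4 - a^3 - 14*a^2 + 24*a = (a - 3)*(a^3 + 2*a^2 - 8*a) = (a - 3)*(a - 2)*(a^2 + 4*a) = a*(a - 3)*(a - 2)*(a + 4)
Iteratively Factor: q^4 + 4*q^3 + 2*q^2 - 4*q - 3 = (q + 3)*(q^3 + q^2 - q - 1) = (q + 1)*(q + 3)*(q^2 - 1) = (q + 1)^2*(q + 3)*(q - 1)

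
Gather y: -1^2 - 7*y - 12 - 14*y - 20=-21*y - 33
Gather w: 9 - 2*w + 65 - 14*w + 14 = 88 - 16*w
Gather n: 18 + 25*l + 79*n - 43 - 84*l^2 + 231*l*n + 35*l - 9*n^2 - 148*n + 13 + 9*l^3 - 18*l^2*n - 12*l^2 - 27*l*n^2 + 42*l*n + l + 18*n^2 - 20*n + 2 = 9*l^3 - 96*l^2 + 61*l + n^2*(9 - 27*l) + n*(-18*l^2 + 273*l - 89) - 10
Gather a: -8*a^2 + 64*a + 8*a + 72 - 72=-8*a^2 + 72*a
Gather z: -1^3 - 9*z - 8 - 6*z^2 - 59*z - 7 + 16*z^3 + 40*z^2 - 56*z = 16*z^3 + 34*z^2 - 124*z - 16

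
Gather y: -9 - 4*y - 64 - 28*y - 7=-32*y - 80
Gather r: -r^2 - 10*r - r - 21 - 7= -r^2 - 11*r - 28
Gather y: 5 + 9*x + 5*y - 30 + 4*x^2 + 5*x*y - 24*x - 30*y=4*x^2 - 15*x + y*(5*x - 25) - 25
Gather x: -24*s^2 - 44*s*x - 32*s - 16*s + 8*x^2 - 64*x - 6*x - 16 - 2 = -24*s^2 - 48*s + 8*x^2 + x*(-44*s - 70) - 18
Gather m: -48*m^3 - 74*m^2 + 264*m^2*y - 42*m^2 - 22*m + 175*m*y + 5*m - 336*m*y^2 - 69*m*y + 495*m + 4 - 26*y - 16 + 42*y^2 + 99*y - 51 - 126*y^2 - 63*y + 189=-48*m^3 + m^2*(264*y - 116) + m*(-336*y^2 + 106*y + 478) - 84*y^2 + 10*y + 126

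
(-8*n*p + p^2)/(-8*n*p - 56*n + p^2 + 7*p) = p/(p + 7)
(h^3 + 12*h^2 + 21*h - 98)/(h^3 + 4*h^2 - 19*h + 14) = (h + 7)/(h - 1)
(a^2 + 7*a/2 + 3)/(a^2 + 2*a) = (a + 3/2)/a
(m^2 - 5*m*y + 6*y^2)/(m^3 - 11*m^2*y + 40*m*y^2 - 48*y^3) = (m - 2*y)/(m^2 - 8*m*y + 16*y^2)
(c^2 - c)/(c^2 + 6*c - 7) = c/(c + 7)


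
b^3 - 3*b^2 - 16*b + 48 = (b - 4)*(b - 3)*(b + 4)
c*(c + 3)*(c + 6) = c^3 + 9*c^2 + 18*c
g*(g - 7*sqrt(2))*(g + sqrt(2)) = g^3 - 6*sqrt(2)*g^2 - 14*g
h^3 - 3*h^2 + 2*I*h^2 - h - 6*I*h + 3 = (h - 3)*(h + I)^2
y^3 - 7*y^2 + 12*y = y*(y - 4)*(y - 3)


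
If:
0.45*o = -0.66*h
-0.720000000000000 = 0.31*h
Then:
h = -2.32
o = 3.41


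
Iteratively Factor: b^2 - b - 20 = (b + 4)*(b - 5)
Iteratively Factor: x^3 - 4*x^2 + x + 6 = (x + 1)*(x^2 - 5*x + 6) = (x - 2)*(x + 1)*(x - 3)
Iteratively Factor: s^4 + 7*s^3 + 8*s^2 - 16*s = (s + 4)*(s^3 + 3*s^2 - 4*s) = (s - 1)*(s + 4)*(s^2 + 4*s) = s*(s - 1)*(s + 4)*(s + 4)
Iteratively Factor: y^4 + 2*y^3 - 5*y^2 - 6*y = (y + 3)*(y^3 - y^2 - 2*y) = (y + 1)*(y + 3)*(y^2 - 2*y) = (y - 2)*(y + 1)*(y + 3)*(y)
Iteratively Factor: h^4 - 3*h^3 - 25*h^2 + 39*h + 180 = (h - 4)*(h^3 + h^2 - 21*h - 45) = (h - 5)*(h - 4)*(h^2 + 6*h + 9) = (h - 5)*(h - 4)*(h + 3)*(h + 3)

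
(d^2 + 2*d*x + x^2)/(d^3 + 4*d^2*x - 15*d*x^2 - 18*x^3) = (-d - x)/(-d^2 - 3*d*x + 18*x^2)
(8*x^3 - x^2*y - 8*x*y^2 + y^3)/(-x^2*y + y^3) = (-8*x + y)/y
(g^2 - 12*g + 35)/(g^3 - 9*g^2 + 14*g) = (g - 5)/(g*(g - 2))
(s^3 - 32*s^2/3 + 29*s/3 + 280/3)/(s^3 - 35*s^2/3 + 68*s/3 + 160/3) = (3*s + 7)/(3*s + 4)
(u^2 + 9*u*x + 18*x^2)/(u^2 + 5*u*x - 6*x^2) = (-u - 3*x)/(-u + x)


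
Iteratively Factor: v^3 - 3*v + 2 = (v + 2)*(v^2 - 2*v + 1) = (v - 1)*(v + 2)*(v - 1)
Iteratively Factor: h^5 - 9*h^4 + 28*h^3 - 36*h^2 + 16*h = (h - 4)*(h^4 - 5*h^3 + 8*h^2 - 4*h) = (h - 4)*(h - 2)*(h^3 - 3*h^2 + 2*h) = (h - 4)*(h - 2)^2*(h^2 - h) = h*(h - 4)*(h - 2)^2*(h - 1)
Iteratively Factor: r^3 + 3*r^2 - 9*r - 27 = (r + 3)*(r^2 - 9) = (r + 3)^2*(r - 3)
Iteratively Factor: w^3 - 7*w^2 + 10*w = (w - 2)*(w^2 - 5*w) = (w - 5)*(w - 2)*(w)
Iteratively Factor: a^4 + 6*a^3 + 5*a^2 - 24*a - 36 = (a + 2)*(a^3 + 4*a^2 - 3*a - 18) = (a - 2)*(a + 2)*(a^2 + 6*a + 9) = (a - 2)*(a + 2)*(a + 3)*(a + 3)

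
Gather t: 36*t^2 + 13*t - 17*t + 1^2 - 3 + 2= 36*t^2 - 4*t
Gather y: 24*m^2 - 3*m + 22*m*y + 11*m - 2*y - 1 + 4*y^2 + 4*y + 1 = 24*m^2 + 8*m + 4*y^2 + y*(22*m + 2)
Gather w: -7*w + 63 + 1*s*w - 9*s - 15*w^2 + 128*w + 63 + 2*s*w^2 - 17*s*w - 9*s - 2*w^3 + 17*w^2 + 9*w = -18*s - 2*w^3 + w^2*(2*s + 2) + w*(130 - 16*s) + 126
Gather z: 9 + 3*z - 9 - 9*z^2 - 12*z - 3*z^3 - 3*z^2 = -3*z^3 - 12*z^2 - 9*z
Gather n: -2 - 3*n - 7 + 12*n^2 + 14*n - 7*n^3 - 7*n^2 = -7*n^3 + 5*n^2 + 11*n - 9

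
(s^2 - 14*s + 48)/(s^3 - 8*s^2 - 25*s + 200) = (s - 6)/(s^2 - 25)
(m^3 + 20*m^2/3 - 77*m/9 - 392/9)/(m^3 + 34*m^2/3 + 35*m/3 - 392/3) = (m + 7/3)/(m + 7)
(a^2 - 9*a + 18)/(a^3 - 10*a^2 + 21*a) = (a - 6)/(a*(a - 7))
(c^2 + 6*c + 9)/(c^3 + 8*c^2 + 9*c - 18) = (c + 3)/(c^2 + 5*c - 6)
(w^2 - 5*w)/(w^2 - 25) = w/(w + 5)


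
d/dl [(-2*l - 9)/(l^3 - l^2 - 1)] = (-2*l^3 + 2*l^2 + l*(2*l + 9)*(3*l - 2) + 2)/(-l^3 + l^2 + 1)^2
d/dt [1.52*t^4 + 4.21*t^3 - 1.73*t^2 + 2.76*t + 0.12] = 6.08*t^3 + 12.63*t^2 - 3.46*t + 2.76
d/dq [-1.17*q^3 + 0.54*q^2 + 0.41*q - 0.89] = -3.51*q^2 + 1.08*q + 0.41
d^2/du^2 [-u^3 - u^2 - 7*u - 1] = -6*u - 2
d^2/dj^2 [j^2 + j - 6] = 2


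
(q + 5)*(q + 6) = q^2 + 11*q + 30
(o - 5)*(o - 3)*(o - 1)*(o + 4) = o^4 - 5*o^3 - 13*o^2 + 77*o - 60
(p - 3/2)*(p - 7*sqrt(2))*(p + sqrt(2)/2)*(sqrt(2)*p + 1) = sqrt(2)*p^4 - 12*p^3 - 3*sqrt(2)*p^3/2 - 27*sqrt(2)*p^2/2 + 18*p^2 - 7*p + 81*sqrt(2)*p/4 + 21/2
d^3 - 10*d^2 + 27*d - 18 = (d - 6)*(d - 3)*(d - 1)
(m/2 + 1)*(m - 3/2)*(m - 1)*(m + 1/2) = m^4/2 - 15*m^2/8 + 5*m/8 + 3/4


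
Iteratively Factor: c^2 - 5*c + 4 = (c - 4)*(c - 1)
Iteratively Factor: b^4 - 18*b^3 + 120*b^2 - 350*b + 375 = (b - 5)*(b^3 - 13*b^2 + 55*b - 75) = (b - 5)^2*(b^2 - 8*b + 15) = (b - 5)^2*(b - 3)*(b - 5)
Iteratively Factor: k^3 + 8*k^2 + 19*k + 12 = (k + 1)*(k^2 + 7*k + 12) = (k + 1)*(k + 4)*(k + 3)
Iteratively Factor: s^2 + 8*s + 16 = (s + 4)*(s + 4)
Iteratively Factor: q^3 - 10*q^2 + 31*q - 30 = (q - 2)*(q^2 - 8*q + 15) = (q - 3)*(q - 2)*(q - 5)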